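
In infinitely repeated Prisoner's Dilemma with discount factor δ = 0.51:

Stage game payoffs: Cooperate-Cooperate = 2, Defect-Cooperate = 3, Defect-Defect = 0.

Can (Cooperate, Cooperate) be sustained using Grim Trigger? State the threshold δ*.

δ* = 0.3333; since δ = 0.51 ≥ 0.3333, cooperation can be sustained

Work:
For Grim Trigger:
Cooperate forever: 2/(1-δ)
Defect then punished: 3 + 0·δ/(1-δ)
Need: 2/(1-δ) ≥ 3 + 0·δ/(1-δ)
Solving: δ ≥ (T-R)/(T-P) = (3-2)/(3-0) = 0.3333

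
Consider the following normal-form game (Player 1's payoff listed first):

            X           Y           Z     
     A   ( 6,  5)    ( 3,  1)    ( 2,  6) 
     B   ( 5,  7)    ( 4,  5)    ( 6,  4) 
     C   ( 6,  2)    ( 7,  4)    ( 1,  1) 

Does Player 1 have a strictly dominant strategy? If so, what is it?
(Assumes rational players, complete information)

No strictly dominant strategy exists for Player 1

Work:
A strategy strictly dominates another if it gives a strictly higher payoff against every opponent action. Compare each pair of P1's strategies column-by-column:
  A vs B: [6 vs 5, 3 vs 4, 2 vs 6] → A does not strictly dominate B (column Y: 3 ≤ 4)
  A vs C: [6 vs 6, 3 vs 7, 2 vs 1] → A does not strictly dominate C (column X: 6 ≤ 6)
  B vs A: [5 vs 6, 4 vs 3, 6 vs 2] → B does not strictly dominate A (column X: 5 ≤ 6)
  B vs C: [5 vs 6, 4 vs 7, 6 vs 1] → B does not strictly dominate C (column X: 5 ≤ 6)
  C vs A: [6 vs 6, 7 vs 3, 1 vs 2] → C does not strictly dominate A (column X: 6 ≤ 6)
  C vs B: [6 vs 5, 7 vs 4, 1 vs 6] → C does not strictly dominate B (column Z: 1 ≤ 6)
No single strategy strictly dominates all others → no strictly dominant strategy.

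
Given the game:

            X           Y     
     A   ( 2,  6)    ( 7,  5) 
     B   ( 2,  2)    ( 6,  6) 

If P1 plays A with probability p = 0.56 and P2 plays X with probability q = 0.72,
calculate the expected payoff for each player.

E[P1] = 3.2768, E[P2] = 4.576

Work:
E[P1] = p·q·π₁(A,X) + p·(1-q)·π₁(A,Y) + (1-p)·q·π₁(B,X) + (1-p)·(1-q)·π₁(B,Y)
= 0.56·0.72·2 + 0.56·0.28·7 + 0.44·0.72·2 + 0.44·0.28·6
= 3.2768

E[P2] = 4.576 (similar calculation)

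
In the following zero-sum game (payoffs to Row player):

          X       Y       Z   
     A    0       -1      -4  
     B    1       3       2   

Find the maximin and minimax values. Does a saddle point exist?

Maximin = 1, Minimax = 1, Saddle: True

Work:
Row minimums: [-4, 1] → maximin = 1
Column maximums: [1, 3, 2] → minimax = 1
Saddle point exists! Game value = 1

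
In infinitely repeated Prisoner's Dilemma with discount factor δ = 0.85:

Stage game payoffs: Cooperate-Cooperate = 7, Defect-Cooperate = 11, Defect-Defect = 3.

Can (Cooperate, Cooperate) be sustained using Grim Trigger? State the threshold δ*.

δ* = 0.5; since δ = 0.85 ≥ 0.5, cooperation can be sustained

Work:
For Grim Trigger:
Cooperate forever: 7/(1-δ)
Defect then punished: 11 + 3·δ/(1-δ)
Need: 7/(1-δ) ≥ 11 + 3·δ/(1-δ)
Solving: δ ≥ (T-R)/(T-P) = (11-7)/(11-3) = 0.5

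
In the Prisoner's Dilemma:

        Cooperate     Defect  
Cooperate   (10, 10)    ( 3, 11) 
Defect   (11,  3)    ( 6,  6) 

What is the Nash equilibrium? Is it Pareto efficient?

(Defect, Defect) is NE; not Pareto efficient

Work:
Defect dominates Cooperate for both players:
If P2 cooperates: Defect (11) > Cooperate (10)
If P2 defects: Defect (6) > Cooperate (3)
NE: (Defect, Defect) with payoff (6, 6)
But (Cooperate, Cooperate) = (10, 10) Pareto dominates (6, 6)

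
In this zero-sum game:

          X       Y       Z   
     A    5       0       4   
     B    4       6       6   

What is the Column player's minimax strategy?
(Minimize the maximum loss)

Column should play X, value = 5

Work:
Column player minimizes Row's maximum payoff:
Column X: max payoff to Row = 5
Column Y: max payoff to Row = 6
Column Z: max payoff to Row = 6
Minimum is 5, achieved by column X.
Minimax strategy: X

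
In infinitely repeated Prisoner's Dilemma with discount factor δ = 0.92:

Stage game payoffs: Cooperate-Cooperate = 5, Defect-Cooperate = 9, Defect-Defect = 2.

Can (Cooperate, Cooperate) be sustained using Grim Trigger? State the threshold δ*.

δ* = 0.5714; since δ = 0.92 ≥ 0.5714, cooperation can be sustained

Work:
For Grim Trigger:
Cooperate forever: 5/(1-δ)
Defect then punished: 9 + 2·δ/(1-δ)
Need: 5/(1-δ) ≥ 9 + 2·δ/(1-δ)
Solving: δ ≥ (T-R)/(T-P) = (9-5)/(9-2) = 0.5714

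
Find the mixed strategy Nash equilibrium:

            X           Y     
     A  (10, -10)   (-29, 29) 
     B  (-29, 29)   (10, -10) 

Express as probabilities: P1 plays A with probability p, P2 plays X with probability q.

p = 0.5, q = 0.5

Work:
Find probabilities that make opponent indifferent:
P2 chooses q to make P1 indifferent between A and B
P1 chooses p to make P2 indifferent between X and Y
Mixed NE: P1 plays (A: 0.5, B: 0.5), P2 plays (X: 0.5, Y: 0.5)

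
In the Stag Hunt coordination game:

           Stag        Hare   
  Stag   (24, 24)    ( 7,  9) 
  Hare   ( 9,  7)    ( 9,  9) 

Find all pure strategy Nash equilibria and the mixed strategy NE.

Pure NE: (Stag, Stag) and (Hare, Hare); Mixed NE: p = 0.1176, q = 0.1176

Work:
Check pure NE:
(Stag, Stag): (24, 24) - no unilateral deviation beneficial
(Hare, Hare): (9, 9) - no unilateral deviation beneficial
Mixed NE: P1 plays Stag with p = 0.1176, P2 plays Stag with q = 0.1176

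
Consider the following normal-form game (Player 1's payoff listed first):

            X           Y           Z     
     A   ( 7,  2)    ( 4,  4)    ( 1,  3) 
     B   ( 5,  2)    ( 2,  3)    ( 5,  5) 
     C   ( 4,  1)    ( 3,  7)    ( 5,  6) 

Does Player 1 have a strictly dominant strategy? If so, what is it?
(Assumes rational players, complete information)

No strictly dominant strategy exists for Player 1

Work:
A strategy strictly dominates another if it gives a strictly higher payoff against every opponent action. Compare each pair of P1's strategies column-by-column:
  A vs B: [7 vs 5, 4 vs 2, 1 vs 5] → A does not strictly dominate B (column Z: 1 ≤ 5)
  A vs C: [7 vs 4, 4 vs 3, 1 vs 5] → A does not strictly dominate C (column Z: 1 ≤ 5)
  B vs A: [5 vs 7, 2 vs 4, 5 vs 1] → B does not strictly dominate A (column X: 5 ≤ 7)
  B vs C: [5 vs 4, 2 vs 3, 5 vs 5] → B does not strictly dominate C (column Y: 2 ≤ 3)
  C vs A: [4 vs 7, 3 vs 4, 5 vs 1] → C does not strictly dominate A (column X: 4 ≤ 7)
  C vs B: [4 vs 5, 3 vs 2, 5 vs 5] → C does not strictly dominate B (column X: 4 ≤ 5)
No single strategy strictly dominates all others → no strictly dominant strategy.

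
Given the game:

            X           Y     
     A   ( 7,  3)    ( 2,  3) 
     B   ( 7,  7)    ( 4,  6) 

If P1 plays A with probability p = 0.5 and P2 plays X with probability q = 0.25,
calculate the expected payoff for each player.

E[P1] = 4.0, E[P2] = 4.625

Work:
E[P1] = p·q·π₁(A,X) + p·(1-q)·π₁(A,Y) + (1-p)·q·π₁(B,X) + (1-p)·(1-q)·π₁(B,Y)
= 0.5·0.25·7 + 0.5·0.75·2 + 0.5·0.25·7 + 0.5·0.75·4
= 4.0

E[P2] = 4.625 (similar calculation)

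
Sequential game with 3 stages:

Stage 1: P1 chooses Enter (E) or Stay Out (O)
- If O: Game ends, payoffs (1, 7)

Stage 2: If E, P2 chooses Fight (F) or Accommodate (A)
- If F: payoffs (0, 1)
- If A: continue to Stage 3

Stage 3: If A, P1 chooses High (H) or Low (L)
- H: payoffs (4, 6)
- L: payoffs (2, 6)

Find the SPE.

SPE: (E, A, H); Outcome (4, 6)

Work:
Stage 3: P1 chooses H (4 vs 2)
Stage 2: P2: F->1, A->6 (anticipating H). Choose A
Stage 1: P1: O->1, E->4 (anticipating A, H). Choose E
SPE path: E -> A -> H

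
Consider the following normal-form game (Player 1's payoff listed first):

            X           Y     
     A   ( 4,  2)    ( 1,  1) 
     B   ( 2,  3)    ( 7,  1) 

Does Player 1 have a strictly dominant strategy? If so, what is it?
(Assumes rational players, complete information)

No strictly dominant strategy exists for Player 1

Work:
A strategy strictly dominates another if it gives a strictly higher payoff against every opponent action. Compare each pair of P1's strategies column-by-column:
  A vs B: [4 vs 2, 1 vs 7] → A does not strictly dominate B (column Y: 1 ≤ 7)
  B vs A: [2 vs 4, 7 vs 1] → B does not strictly dominate A (column X: 2 ≤ 4)
No single strategy strictly dominates all others → no strictly dominant strategy.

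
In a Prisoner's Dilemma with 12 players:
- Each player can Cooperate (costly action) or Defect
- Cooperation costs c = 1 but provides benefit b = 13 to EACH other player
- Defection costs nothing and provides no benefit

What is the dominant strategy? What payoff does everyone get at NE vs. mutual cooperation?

Dominant: Defect; NE payoff = 0; Coop payoff = 142

Work:
Defect dominates (saves cost c = 1, benefit to others is external)
NE: All defect → everyone gets 0
If all cooperate: each receives (11)×13 - 1 = 142
Social dilemma: 142 > 0 but NE gives 0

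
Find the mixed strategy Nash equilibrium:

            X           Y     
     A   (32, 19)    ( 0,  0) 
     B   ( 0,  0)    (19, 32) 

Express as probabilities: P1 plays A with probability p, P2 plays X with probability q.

p = 0.6275, q = 0.3725

Work:
Find probabilities that make opponent indifferent:
P2 chooses q to make P1 indifferent between A and B
P1 chooses p to make P2 indifferent between X and Y
Mixed NE: P1 plays (A: 0.6275, B: 0.3725), P2 plays (X: 0.3725, Y: 0.6275)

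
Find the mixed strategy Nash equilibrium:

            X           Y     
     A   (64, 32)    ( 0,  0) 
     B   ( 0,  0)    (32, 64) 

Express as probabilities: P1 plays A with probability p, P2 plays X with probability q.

p = 0.6667, q = 0.3333

Work:
Find probabilities that make opponent indifferent:
P2 chooses q to make P1 indifferent between A and B
P1 chooses p to make P2 indifferent between X and Y
Mixed NE: P1 plays (A: 0.6667, B: 0.3333), P2 plays (X: 0.3333, Y: 0.6667)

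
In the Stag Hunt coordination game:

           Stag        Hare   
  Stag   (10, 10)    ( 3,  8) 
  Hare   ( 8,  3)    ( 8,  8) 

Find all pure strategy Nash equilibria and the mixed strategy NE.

Pure NE: (Stag, Stag) and (Hare, Hare); Mixed NE: p = 0.7143, q = 0.7143

Work:
Check pure NE:
(Stag, Stag): (10, 10) - no unilateral deviation beneficial
(Hare, Hare): (8, 8) - no unilateral deviation beneficial
Mixed NE: P1 plays Stag with p = 0.7143, P2 plays Stag with q = 0.7143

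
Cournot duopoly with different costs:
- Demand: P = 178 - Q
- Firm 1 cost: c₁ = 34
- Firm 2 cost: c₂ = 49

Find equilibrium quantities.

q₁* = 53.0, q₂* = 38.0

Work:
Reaction: q₁ = (178 - 34 - q₂)/2
Reaction: q₂ = (178 - 49 - q₁)/2
Solve simultaneously:
q₁* = (178 - 2×34 + 49)/3 = 53.0
q₂* = (178 - 2×49 + 34)/3 = 38.0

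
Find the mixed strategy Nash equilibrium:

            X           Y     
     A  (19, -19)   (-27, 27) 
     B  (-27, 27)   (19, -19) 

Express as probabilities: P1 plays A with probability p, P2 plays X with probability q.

p = 0.5, q = 0.5

Work:
Find probabilities that make opponent indifferent:
P2 chooses q to make P1 indifferent between A and B
P1 chooses p to make P2 indifferent between X and Y
Mixed NE: P1 plays (A: 0.5, B: 0.5), P2 plays (X: 0.5, Y: 0.5)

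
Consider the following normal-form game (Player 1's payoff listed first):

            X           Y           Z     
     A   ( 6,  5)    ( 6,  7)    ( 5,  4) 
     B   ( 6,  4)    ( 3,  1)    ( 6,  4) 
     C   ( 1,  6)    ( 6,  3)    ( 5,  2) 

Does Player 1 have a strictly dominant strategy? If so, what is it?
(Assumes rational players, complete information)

No strictly dominant strategy exists for Player 1

Work:
A strategy strictly dominates another if it gives a strictly higher payoff against every opponent action. Compare each pair of P1's strategies column-by-column:
  A vs B: [6 vs 6, 6 vs 3, 5 vs 6] → A does not strictly dominate B (column X: 6 ≤ 6)
  A vs C: [6 vs 1, 6 vs 6, 5 vs 5] → A does not strictly dominate C (column Y: 6 ≤ 6)
  B vs A: [6 vs 6, 3 vs 6, 6 vs 5] → B does not strictly dominate A (column X: 6 ≤ 6)
  B vs C: [6 vs 1, 3 vs 6, 6 vs 5] → B does not strictly dominate C (column Y: 3 ≤ 6)
  C vs A: [1 vs 6, 6 vs 6, 5 vs 5] → C does not strictly dominate A (column X: 1 ≤ 6)
  C vs B: [1 vs 6, 6 vs 3, 5 vs 6] → C does not strictly dominate B (column X: 1 ≤ 6)
No single strategy strictly dominates all others → no strictly dominant strategy.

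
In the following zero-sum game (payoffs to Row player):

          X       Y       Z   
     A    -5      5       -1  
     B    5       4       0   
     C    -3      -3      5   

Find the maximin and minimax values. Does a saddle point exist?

Maximin = 0, Minimax = 5, Saddle: False

Work:
Row minimums: [-5, 0, -3] → maximin = 0
Column maximums: [5, 5, 5] → minimax = 5
No saddle point (maximin ≠ minimax). Mixed strategy needed.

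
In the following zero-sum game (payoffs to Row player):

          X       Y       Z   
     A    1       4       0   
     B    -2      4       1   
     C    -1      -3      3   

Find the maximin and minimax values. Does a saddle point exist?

Maximin = 0, Minimax = 1, Saddle: False

Work:
Row minimums: [0, -2, -3] → maximin = 0
Column maximums: [1, 4, 3] → minimax = 1
No saddle point (maximin ≠ minimax). Mixed strategy needed.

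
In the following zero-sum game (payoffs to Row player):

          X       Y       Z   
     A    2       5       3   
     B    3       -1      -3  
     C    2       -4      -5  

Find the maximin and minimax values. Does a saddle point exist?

Maximin = 2, Minimax = 3, Saddle: False

Work:
Row minimums: [2, -3, -5] → maximin = 2
Column maximums: [3, 5, 3] → minimax = 3
No saddle point (maximin ≠ minimax). Mixed strategy needed.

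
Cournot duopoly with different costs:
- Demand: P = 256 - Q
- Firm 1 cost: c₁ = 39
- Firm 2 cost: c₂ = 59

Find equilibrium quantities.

q₁* = 79.0, q₂* = 59.0

Work:
Reaction: q₁ = (256 - 39 - q₂)/2
Reaction: q₂ = (256 - 59 - q₁)/2
Solve simultaneously:
q₁* = (256 - 2×39 + 59)/3 = 79.0
q₂* = (256 - 2×59 + 39)/3 = 59.0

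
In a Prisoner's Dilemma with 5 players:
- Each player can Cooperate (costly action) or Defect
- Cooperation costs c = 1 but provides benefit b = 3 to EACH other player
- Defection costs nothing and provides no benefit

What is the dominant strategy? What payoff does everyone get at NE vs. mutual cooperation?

Dominant: Defect; NE payoff = 0; Coop payoff = 11

Work:
Defect dominates (saves cost c = 1, benefit to others is external)
NE: All defect → everyone gets 0
If all cooperate: each receives (4)×3 - 1 = 11
Social dilemma: 11 > 0 but NE gives 0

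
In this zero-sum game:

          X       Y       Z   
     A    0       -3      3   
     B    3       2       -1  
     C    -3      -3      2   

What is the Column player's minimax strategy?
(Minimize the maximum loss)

Column should play Y, value = 2

Work:
Column player minimizes Row's maximum payoff:
Column X: max payoff to Row = 3
Column Y: max payoff to Row = 2
Column Z: max payoff to Row = 3
Minimum is 2, achieved by column Y.
Minimax strategy: Y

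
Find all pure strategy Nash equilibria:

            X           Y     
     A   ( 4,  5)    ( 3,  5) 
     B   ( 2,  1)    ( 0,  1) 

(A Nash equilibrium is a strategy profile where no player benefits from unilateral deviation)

Nash equilibrium: (A, X), (A, Y)

Work:
Best responses:
  P1 vs X: payoffs [4, 2] → best response A (payoff 4)
  P1 vs Y: payoffs [3, 0] → best response A (payoff 3)
  P2 vs A: payoffs [5, 5] → best response X/Y (payoff 5)
  P2 vs B: payoffs [1, 1] → best response X/Y (payoff 1)
Mutual best responses: (A,X), (A,Y) → Nash equilibria.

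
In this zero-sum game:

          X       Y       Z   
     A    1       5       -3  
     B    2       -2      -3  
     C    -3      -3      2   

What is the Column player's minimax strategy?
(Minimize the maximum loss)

Column should play X or Z (all achieve the minimum), value = 2

Work:
Column player minimizes Row's maximum payoff:
Column X: max payoff to Row = 2
Column Y: max payoff to Row = 5
Column Z: max payoff to Row = 2
Minimum is 2, achieved by columns X, Z (tied).
Each of X or Z is a minimax strategy.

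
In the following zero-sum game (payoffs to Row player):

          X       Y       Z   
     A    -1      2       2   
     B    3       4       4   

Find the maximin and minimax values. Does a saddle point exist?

Maximin = 3, Minimax = 3, Saddle: True

Work:
Row minimums: [-1, 3] → maximin = 3
Column maximums: [3, 4, 4] → minimax = 3
Saddle point exists! Game value = 3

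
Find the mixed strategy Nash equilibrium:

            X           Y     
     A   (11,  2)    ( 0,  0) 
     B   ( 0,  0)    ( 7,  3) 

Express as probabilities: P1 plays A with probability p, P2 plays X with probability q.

p = 0.6, q = 0.3889

Work:
Find probabilities that make opponent indifferent:
P2 chooses q to make P1 indifferent between A and B
P1 chooses p to make P2 indifferent between X and Y
Mixed NE: P1 plays (A: 0.6, B: 0.4), P2 plays (X: 0.3889, Y: 0.6111)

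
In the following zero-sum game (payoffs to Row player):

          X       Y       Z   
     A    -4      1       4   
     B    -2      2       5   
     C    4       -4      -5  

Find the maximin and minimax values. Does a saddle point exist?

Maximin = -2, Minimax = 2, Saddle: False

Work:
Row minimums: [-4, -2, -5] → maximin = -2
Column maximums: [4, 2, 5] → minimax = 2
No saddle point (maximin ≠ minimax). Mixed strategy needed.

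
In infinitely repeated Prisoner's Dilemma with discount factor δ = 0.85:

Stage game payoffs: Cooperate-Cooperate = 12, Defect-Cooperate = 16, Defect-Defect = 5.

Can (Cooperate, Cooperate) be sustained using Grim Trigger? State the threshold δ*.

δ* = 0.3636; since δ = 0.85 ≥ 0.3636, cooperation can be sustained

Work:
For Grim Trigger:
Cooperate forever: 12/(1-δ)
Defect then punished: 16 + 5·δ/(1-δ)
Need: 12/(1-δ) ≥ 16 + 5·δ/(1-δ)
Solving: δ ≥ (T-R)/(T-P) = (16-12)/(16-5) = 0.3636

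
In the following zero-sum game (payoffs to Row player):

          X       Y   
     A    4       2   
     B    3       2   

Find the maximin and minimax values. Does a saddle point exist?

Maximin = 2, Minimax = 2, Saddle: True

Work:
Row minimums: [2, 2] → maximin = 2
Column maximums: [4, 2] → minimax = 2
Saddle point exists! Game value = 2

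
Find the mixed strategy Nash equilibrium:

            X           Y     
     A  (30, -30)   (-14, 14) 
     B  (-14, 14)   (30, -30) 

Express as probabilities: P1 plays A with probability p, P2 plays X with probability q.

p = 0.5, q = 0.5

Work:
Find probabilities that make opponent indifferent:
P2 chooses q to make P1 indifferent between A and B
P1 chooses p to make P2 indifferent between X and Y
Mixed NE: P1 plays (A: 0.5, B: 0.5), P2 plays (X: 0.5, Y: 0.5)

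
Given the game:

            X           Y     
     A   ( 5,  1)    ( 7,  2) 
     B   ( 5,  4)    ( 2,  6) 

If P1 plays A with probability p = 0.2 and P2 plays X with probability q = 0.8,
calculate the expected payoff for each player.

E[P1] = 4.6, E[P2] = 3.76

Work:
E[P1] = p·q·π₁(A,X) + p·(1-q)·π₁(A,Y) + (1-p)·q·π₁(B,X) + (1-p)·(1-q)·π₁(B,Y)
= 0.2·0.8·5 + 0.2·0.2·7 + 0.8·0.8·5 + 0.8·0.2·2
= 4.6

E[P2] = 3.76 (similar calculation)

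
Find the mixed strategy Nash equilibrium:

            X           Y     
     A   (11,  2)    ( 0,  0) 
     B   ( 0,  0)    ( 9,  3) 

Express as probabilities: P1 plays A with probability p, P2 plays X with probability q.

p = 0.6, q = 0.45

Work:
Find probabilities that make opponent indifferent:
P2 chooses q to make P1 indifferent between A and B
P1 chooses p to make P2 indifferent between X and Y
Mixed NE: P1 plays (A: 0.6, B: 0.4), P2 plays (X: 0.45, Y: 0.55)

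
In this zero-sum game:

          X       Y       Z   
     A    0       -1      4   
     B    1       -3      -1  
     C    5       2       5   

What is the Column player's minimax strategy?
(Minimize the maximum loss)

Column should play Y, value = 2

Work:
Column player minimizes Row's maximum payoff:
Column X: max payoff to Row = 5
Column Y: max payoff to Row = 2
Column Z: max payoff to Row = 5
Minimum is 2, achieved by column Y.
Minimax strategy: Y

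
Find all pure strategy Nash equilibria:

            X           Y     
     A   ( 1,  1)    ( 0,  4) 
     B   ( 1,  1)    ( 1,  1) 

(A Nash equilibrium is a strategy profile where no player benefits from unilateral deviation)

Nash equilibrium: (B, X), (B, Y)

Work:
Best responses:
  P1 vs X: payoffs [1, 1] → best response A/B (payoff 1)
  P1 vs Y: payoffs [0, 1] → best response B (payoff 1)
  P2 vs A: payoffs [1, 4] → best response Y (payoff 4)
  P2 vs B: payoffs [1, 1] → best response X/Y (payoff 1)
Mutual best responses: (B,X), (B,Y) → Nash equilibria.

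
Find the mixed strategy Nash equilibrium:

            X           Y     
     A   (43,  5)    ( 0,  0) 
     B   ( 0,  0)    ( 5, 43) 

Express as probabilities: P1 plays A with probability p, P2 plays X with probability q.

p = 0.8958, q = 0.1042

Work:
Find probabilities that make opponent indifferent:
P2 chooses q to make P1 indifferent between A and B
P1 chooses p to make P2 indifferent between X and Y
Mixed NE: P1 plays (A: 0.8958, B: 0.1042), P2 plays (X: 0.1042, Y: 0.8958)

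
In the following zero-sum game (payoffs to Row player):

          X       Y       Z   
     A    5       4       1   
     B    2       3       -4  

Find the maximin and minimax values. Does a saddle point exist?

Maximin = 1, Minimax = 1, Saddle: True

Work:
Row minimums: [1, -4] → maximin = 1
Column maximums: [5, 4, 1] → minimax = 1
Saddle point exists! Game value = 1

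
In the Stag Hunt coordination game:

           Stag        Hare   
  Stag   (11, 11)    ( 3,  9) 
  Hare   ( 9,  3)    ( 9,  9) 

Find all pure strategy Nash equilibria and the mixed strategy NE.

Pure NE: (Stag, Stag) and (Hare, Hare); Mixed NE: p = 0.75, q = 0.75

Work:
Check pure NE:
(Stag, Stag): (11, 11) - no unilateral deviation beneficial
(Hare, Hare): (9, 9) - no unilateral deviation beneficial
Mixed NE: P1 plays Stag with p = 0.75, P2 plays Stag with q = 0.75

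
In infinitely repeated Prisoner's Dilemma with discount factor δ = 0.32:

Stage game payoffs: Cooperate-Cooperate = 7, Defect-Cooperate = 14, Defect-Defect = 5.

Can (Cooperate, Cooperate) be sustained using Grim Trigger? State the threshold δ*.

δ* = 0.7778; since δ = 0.32 < 0.7778, cooperation cannot be sustained

Work:
For Grim Trigger:
Cooperate forever: 7/(1-δ)
Defect then punished: 14 + 5·δ/(1-δ)
Need: 7/(1-δ) ≥ 14 + 5·δ/(1-δ)
Solving: δ ≥ (T-R)/(T-P) = (14-7)/(14-5) = 0.7778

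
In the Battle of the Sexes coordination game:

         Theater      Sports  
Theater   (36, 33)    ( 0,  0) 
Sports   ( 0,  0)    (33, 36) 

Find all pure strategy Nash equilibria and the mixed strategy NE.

Pure NE: (Theater, Theater) and (Sports, Sports); Mixed NE: p = 0.5217, q = 0.4783

Work:
Check pure NE:
(Theater, Theater): (36, 33) - no unilateral deviation beneficial
(Sports, Sports): (33, 36) - no unilateral deviation beneficial
Mixed NE: P1 plays Theater with p = 0.5217, P2 plays Theater with q = 0.4783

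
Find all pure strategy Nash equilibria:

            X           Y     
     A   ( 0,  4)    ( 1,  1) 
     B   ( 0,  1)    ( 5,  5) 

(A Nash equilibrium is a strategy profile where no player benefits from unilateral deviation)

Nash equilibrium: (A, X), (B, Y)

Work:
Best responses:
  P1 vs X: payoffs [0, 0] → best response A/B (payoff 0)
  P1 vs Y: payoffs [1, 5] → best response B (payoff 5)
  P2 vs A: payoffs [4, 1] → best response X (payoff 4)
  P2 vs B: payoffs [1, 5] → best response Y (payoff 5)
Mutual best responses: (A,X), (B,Y) → Nash equilibria.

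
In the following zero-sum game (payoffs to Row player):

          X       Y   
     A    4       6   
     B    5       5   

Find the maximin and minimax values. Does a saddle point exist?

Maximin = 5, Minimax = 5, Saddle: True

Work:
Row minimums: [4, 5] → maximin = 5
Column maximums: [5, 6] → minimax = 5
Saddle point exists! Game value = 5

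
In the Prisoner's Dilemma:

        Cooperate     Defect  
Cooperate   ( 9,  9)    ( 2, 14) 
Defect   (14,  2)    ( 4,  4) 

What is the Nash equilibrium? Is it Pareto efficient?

(Defect, Defect) is NE; not Pareto efficient

Work:
Defect dominates Cooperate for both players:
If P2 cooperates: Defect (14) > Cooperate (9)
If P2 defects: Defect (4) > Cooperate (2)
NE: (Defect, Defect) with payoff (4, 4)
But (Cooperate, Cooperate) = (9, 9) Pareto dominates (4, 4)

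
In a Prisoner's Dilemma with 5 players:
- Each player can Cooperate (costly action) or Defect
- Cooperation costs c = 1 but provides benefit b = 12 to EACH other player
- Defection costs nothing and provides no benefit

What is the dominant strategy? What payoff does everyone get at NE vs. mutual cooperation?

Dominant: Defect; NE payoff = 0; Coop payoff = 47

Work:
Defect dominates (saves cost c = 1, benefit to others is external)
NE: All defect → everyone gets 0
If all cooperate: each receives (4)×12 - 1 = 47
Social dilemma: 47 > 0 but NE gives 0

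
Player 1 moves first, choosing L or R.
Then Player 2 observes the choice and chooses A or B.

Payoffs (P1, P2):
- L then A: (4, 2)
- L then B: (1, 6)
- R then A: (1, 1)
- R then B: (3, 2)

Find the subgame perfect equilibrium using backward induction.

P1 plays R, P2 plays B after L and B after R; Payoff (3, 2)

Work:
Backward induction:
After L: P2 chooses B → P1 gets 1
After R: P2 chooses B → P1 gets 3
P1 chooses R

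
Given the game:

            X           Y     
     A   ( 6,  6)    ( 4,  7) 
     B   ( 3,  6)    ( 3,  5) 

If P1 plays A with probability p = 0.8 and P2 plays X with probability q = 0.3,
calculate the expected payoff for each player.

E[P1] = 4.28, E[P2] = 6.42

Work:
E[P1] = p·q·π₁(A,X) + p·(1-q)·π₁(A,Y) + (1-p)·q·π₁(B,X) + (1-p)·(1-q)·π₁(B,Y)
= 0.8·0.3·6 + 0.8·0.7·4 + 0.2·0.3·3 + 0.2·0.7·3
= 4.28

E[P2] = 6.42 (similar calculation)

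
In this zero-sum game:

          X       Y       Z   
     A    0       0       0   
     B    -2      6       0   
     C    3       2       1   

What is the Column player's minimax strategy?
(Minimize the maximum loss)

Column should play Z, value = 1

Work:
Column player minimizes Row's maximum payoff:
Column X: max payoff to Row = 3
Column Y: max payoff to Row = 6
Column Z: max payoff to Row = 1
Minimum is 1, achieved by column Z.
Minimax strategy: Z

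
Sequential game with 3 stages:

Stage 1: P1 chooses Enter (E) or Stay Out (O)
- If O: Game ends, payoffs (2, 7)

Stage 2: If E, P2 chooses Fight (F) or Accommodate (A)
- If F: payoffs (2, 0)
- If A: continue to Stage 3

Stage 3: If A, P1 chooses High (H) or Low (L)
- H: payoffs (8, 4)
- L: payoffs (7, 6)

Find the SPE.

SPE: (E, A, H); Outcome (8, 4)

Work:
Stage 3: P1 chooses H (8 vs 7)
Stage 2: P2: F->0, A->4 (anticipating H). Choose A
Stage 1: P1: O->2, E->8 (anticipating A, H). Choose E
SPE path: E -> A -> H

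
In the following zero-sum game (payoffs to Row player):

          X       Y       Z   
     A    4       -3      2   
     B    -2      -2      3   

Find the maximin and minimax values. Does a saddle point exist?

Maximin = -2, Minimax = -2, Saddle: True

Work:
Row minimums: [-3, -2] → maximin = -2
Column maximums: [4, -2, 3] → minimax = -2
Saddle point exists! Game value = -2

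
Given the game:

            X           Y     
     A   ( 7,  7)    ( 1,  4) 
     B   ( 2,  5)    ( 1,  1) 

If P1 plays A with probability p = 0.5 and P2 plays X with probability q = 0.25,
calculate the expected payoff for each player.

E[P1] = 1.875, E[P2] = 3.375

Work:
E[P1] = p·q·π₁(A,X) + p·(1-q)·π₁(A,Y) + (1-p)·q·π₁(B,X) + (1-p)·(1-q)·π₁(B,Y)
= 0.5·0.25·7 + 0.5·0.75·1 + 0.5·0.25·2 + 0.5·0.75·1
= 1.875

E[P2] = 3.375 (similar calculation)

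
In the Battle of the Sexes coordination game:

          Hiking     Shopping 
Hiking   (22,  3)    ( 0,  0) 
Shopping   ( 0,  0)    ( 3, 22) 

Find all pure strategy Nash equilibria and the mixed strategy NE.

Pure NE: (Hiking, Hiking) and (Shopping, Shopping); Mixed NE: p = 0.88, q = 0.12

Work:
Check pure NE:
(Hiking, Hiking): (22, 3) - no unilateral deviation beneficial
(Shopping, Shopping): (3, 22) - no unilateral deviation beneficial
Mixed NE: P1 plays Hiking with p = 0.88, P2 plays Hiking with q = 0.12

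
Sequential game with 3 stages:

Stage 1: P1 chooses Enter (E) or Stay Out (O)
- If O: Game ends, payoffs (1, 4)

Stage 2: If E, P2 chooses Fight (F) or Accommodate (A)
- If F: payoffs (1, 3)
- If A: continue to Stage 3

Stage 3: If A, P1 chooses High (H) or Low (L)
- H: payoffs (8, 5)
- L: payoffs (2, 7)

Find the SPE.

SPE: (E, A, H); Outcome (8, 5)

Work:
Stage 3: P1 chooses H (8 vs 2)
Stage 2: P2: F->3, A->5 (anticipating H). Choose A
Stage 1: P1: O->1, E->8 (anticipating A, H). Choose E
SPE path: E -> A -> H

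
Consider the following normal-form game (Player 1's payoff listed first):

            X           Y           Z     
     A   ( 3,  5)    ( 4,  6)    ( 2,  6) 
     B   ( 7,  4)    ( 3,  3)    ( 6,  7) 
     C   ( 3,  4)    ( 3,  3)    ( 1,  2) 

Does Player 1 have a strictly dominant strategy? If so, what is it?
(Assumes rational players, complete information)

No strictly dominant strategy exists for Player 1

Work:
A strategy strictly dominates another if it gives a strictly higher payoff against every opponent action. Compare each pair of P1's strategies column-by-column:
  A vs B: [3 vs 7, 4 vs 3, 2 vs 6] → A does not strictly dominate B (column X: 3 ≤ 7)
  A vs C: [3 vs 3, 4 vs 3, 2 vs 1] → A does not strictly dominate C (column X: 3 ≤ 3)
  B vs A: [7 vs 3, 3 vs 4, 6 vs 2] → B does not strictly dominate A (column Y: 3 ≤ 4)
  B vs C: [7 vs 3, 3 vs 3, 6 vs 1] → B does not strictly dominate C (column Y: 3 ≤ 3)
  C vs A: [3 vs 3, 3 vs 4, 1 vs 2] → C does not strictly dominate A (column X: 3 ≤ 3)
  C vs B: [3 vs 7, 3 vs 3, 1 vs 6] → C does not strictly dominate B (column X: 3 ≤ 7)
No single strategy strictly dominates all others → no strictly dominant strategy.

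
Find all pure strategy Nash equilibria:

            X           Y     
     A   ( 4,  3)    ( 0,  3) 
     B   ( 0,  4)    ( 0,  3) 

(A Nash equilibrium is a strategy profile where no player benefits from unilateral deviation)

Nash equilibrium: (A, X), (A, Y)

Work:
Best responses:
  P1 vs X: payoffs [4, 0] → best response A (payoff 4)
  P1 vs Y: payoffs [0, 0] → best response A/B (payoff 0)
  P2 vs A: payoffs [3, 3] → best response X/Y (payoff 3)
  P2 vs B: payoffs [4, 3] → best response X (payoff 4)
Mutual best responses: (A,X), (A,Y) → Nash equilibria.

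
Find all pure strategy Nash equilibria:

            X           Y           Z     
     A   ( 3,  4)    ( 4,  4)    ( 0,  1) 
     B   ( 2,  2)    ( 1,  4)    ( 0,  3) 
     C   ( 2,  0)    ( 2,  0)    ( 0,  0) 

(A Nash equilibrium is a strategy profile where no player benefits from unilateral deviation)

Nash equilibrium: (A, X), (A, Y), (C, Z)

Work:
Best responses:
  P1 vs X: payoffs [3, 2, 2] → best response A (payoff 3)
  P1 vs Y: payoffs [4, 1, 2] → best response A (payoff 4)
  P1 vs Z: payoffs [0, 0, 0] → best response A/B/C (payoff 0)
  P2 vs A: payoffs [4, 4, 1] → best response X/Y (payoff 4)
  P2 vs B: payoffs [2, 4, 3] → best response Y (payoff 4)
  P2 vs C: payoffs [0, 0, 0] → best response X/Y/Z (payoff 0)
Mutual best responses: (A,X), (A,Y), (C,Z) → Nash equilibria.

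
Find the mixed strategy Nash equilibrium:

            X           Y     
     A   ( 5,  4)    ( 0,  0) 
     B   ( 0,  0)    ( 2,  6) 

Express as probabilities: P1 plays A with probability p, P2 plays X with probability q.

p = 0.6, q = 0.2857

Work:
Find probabilities that make opponent indifferent:
P2 chooses q to make P1 indifferent between A and B
P1 chooses p to make P2 indifferent between X and Y
Mixed NE: P1 plays (A: 0.6, B: 0.4), P2 plays (X: 0.2857, Y: 0.7143)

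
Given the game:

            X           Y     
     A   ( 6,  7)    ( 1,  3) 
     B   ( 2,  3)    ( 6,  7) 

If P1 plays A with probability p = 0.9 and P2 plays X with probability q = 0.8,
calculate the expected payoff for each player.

E[P1] = 4.78, E[P2] = 5.96

Work:
E[P1] = p·q·π₁(A,X) + p·(1-q)·π₁(A,Y) + (1-p)·q·π₁(B,X) + (1-p)·(1-q)·π₁(B,Y)
= 0.9·0.8·6 + 0.9·0.2·1 + 0.1·0.8·2 + 0.1·0.2·6
= 4.78

E[P2] = 5.96 (similar calculation)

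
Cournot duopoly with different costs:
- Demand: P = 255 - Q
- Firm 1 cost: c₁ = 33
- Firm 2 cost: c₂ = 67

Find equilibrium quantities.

q₁* = 85.33, q₂* = 51.33

Work:
Reaction: q₁ = (255 - 33 - q₂)/2
Reaction: q₂ = (255 - 67 - q₁)/2
Solve simultaneously:
q₁* = (255 - 2×33 + 67)/3 = 85.33
q₂* = (255 - 2×67 + 33)/3 = 51.33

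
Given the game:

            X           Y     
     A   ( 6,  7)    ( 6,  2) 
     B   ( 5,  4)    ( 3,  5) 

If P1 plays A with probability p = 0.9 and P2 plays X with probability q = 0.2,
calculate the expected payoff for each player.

E[P1] = 5.74, E[P2] = 3.18

Work:
E[P1] = p·q·π₁(A,X) + p·(1-q)·π₁(A,Y) + (1-p)·q·π₁(B,X) + (1-p)·(1-q)·π₁(B,Y)
= 0.9·0.2·6 + 0.9·0.8·6 + 0.1·0.2·5 + 0.1·0.8·3
= 5.74

E[P2] = 3.18 (similar calculation)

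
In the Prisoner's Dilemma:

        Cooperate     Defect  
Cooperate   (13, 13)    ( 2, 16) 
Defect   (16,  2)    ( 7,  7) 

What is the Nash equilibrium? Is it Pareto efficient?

(Defect, Defect) is NE; not Pareto efficient

Work:
Defect dominates Cooperate for both players:
If P2 cooperates: Defect (16) > Cooperate (13)
If P2 defects: Defect (7) > Cooperate (2)
NE: (Defect, Defect) with payoff (7, 7)
But (Cooperate, Cooperate) = (13, 13) Pareto dominates (7, 7)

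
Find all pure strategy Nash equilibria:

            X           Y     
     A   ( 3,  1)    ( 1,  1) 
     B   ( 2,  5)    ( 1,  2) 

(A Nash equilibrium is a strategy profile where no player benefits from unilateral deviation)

Nash equilibrium: (A, X), (A, Y)

Work:
Best responses:
  P1 vs X: payoffs [3, 2] → best response A (payoff 3)
  P1 vs Y: payoffs [1, 1] → best response A/B (payoff 1)
  P2 vs A: payoffs [1, 1] → best response X/Y (payoff 1)
  P2 vs B: payoffs [5, 2] → best response X (payoff 5)
Mutual best responses: (A,X), (A,Y) → Nash equilibria.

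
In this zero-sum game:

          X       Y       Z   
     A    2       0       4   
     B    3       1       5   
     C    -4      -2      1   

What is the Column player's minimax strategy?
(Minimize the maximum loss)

Column should play Y, value = 1

Work:
Column player minimizes Row's maximum payoff:
Column X: max payoff to Row = 3
Column Y: max payoff to Row = 1
Column Z: max payoff to Row = 5
Minimum is 1, achieved by column Y.
Minimax strategy: Y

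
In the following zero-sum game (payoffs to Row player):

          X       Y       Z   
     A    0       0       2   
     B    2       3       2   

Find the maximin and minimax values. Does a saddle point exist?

Maximin = 2, Minimax = 2, Saddle: True

Work:
Row minimums: [0, 2] → maximin = 2
Column maximums: [2, 3, 2] → minimax = 2
Saddle point exists! Game value = 2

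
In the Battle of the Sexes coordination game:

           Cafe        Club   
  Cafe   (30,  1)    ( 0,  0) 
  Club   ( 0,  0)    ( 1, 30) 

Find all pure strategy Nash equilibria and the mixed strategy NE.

Pure NE: (Cafe, Cafe) and (Club, Club); Mixed NE: p = 0.9677, q = 0.0323

Work:
Check pure NE:
(Cafe, Cafe): (30, 1) - no unilateral deviation beneficial
(Club, Club): (1, 30) - no unilateral deviation beneficial
Mixed NE: P1 plays Cafe with p = 0.9677, P2 plays Cafe with q = 0.0323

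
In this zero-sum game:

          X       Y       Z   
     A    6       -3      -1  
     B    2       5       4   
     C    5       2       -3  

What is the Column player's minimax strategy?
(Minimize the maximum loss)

Column should play Z, value = 4

Work:
Column player minimizes Row's maximum payoff:
Column X: max payoff to Row = 6
Column Y: max payoff to Row = 5
Column Z: max payoff to Row = 4
Minimum is 4, achieved by column Z.
Minimax strategy: Z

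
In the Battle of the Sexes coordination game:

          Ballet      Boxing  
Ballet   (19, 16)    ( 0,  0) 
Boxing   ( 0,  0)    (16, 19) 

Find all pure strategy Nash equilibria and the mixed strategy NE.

Pure NE: (Ballet, Ballet) and (Boxing, Boxing); Mixed NE: p = 0.5429, q = 0.4571

Work:
Check pure NE:
(Ballet, Ballet): (19, 16) - no unilateral deviation beneficial
(Boxing, Boxing): (16, 19) - no unilateral deviation beneficial
Mixed NE: P1 plays Ballet with p = 0.5429, P2 plays Ballet with q = 0.4571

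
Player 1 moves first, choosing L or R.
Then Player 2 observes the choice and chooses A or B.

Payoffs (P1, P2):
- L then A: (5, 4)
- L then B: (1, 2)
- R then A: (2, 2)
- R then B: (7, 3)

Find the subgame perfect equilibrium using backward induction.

P1 plays R, P2 plays A after L and B after R; Payoff (7, 3)

Work:
Backward induction:
After L: P2 chooses A → P1 gets 5
After R: P2 chooses B → P1 gets 7
P1 chooses R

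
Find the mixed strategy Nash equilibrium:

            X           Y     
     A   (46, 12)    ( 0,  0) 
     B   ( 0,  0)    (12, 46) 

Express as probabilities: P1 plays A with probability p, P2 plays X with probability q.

p = 0.7931, q = 0.2069

Work:
Find probabilities that make opponent indifferent:
P2 chooses q to make P1 indifferent between A and B
P1 chooses p to make P2 indifferent between X and Y
Mixed NE: P1 plays (A: 0.7931, B: 0.2069), P2 plays (X: 0.2069, Y: 0.7931)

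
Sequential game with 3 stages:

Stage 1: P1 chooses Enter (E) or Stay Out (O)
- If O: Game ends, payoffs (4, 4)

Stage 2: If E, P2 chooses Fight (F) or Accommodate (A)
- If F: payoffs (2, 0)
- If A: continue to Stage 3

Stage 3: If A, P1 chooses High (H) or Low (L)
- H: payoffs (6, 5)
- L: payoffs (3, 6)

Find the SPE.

SPE: (E, A, H); Outcome (6, 5)

Work:
Stage 3: P1 chooses H (6 vs 3)
Stage 2: P2: F->0, A->5 (anticipating H). Choose A
Stage 1: P1: O->4, E->6 (anticipating A, H). Choose E
SPE path: E -> A -> H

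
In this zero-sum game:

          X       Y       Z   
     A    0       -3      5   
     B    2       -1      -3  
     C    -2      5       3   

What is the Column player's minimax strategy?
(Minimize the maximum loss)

Column should play X, value = 2

Work:
Column player minimizes Row's maximum payoff:
Column X: max payoff to Row = 2
Column Y: max payoff to Row = 5
Column Z: max payoff to Row = 5
Minimum is 2, achieved by column X.
Minimax strategy: X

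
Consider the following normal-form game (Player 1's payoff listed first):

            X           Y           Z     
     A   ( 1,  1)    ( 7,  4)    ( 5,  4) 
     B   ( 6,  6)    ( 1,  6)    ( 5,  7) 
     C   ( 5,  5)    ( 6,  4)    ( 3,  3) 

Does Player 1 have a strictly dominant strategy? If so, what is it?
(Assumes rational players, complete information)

No strictly dominant strategy exists for Player 1

Work:
A strategy strictly dominates another if it gives a strictly higher payoff against every opponent action. Compare each pair of P1's strategies column-by-column:
  A vs B: [1 vs 6, 7 vs 1, 5 vs 5] → A does not strictly dominate B (column X: 1 ≤ 6)
  A vs C: [1 vs 5, 7 vs 6, 5 vs 3] → A does not strictly dominate C (column X: 1 ≤ 5)
  B vs A: [6 vs 1, 1 vs 7, 5 vs 5] → B does not strictly dominate A (column Y: 1 ≤ 7)
  B vs C: [6 vs 5, 1 vs 6, 5 vs 3] → B does not strictly dominate C (column Y: 1 ≤ 6)
  C vs A: [5 vs 1, 6 vs 7, 3 vs 5] → C does not strictly dominate A (column Y: 6 ≤ 7)
  C vs B: [5 vs 6, 6 vs 1, 3 vs 5] → C does not strictly dominate B (column X: 5 ≤ 6)
No single strategy strictly dominates all others → no strictly dominant strategy.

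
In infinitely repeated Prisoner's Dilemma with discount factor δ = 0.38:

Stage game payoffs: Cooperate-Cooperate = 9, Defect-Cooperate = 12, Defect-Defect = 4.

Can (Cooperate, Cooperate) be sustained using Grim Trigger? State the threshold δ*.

δ* = 0.375; since δ = 0.38 ≥ 0.375, cooperation can be sustained

Work:
For Grim Trigger:
Cooperate forever: 9/(1-δ)
Defect then punished: 12 + 4·δ/(1-δ)
Need: 9/(1-δ) ≥ 12 + 4·δ/(1-δ)
Solving: δ ≥ (T-R)/(T-P) = (12-9)/(12-4) = 0.375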